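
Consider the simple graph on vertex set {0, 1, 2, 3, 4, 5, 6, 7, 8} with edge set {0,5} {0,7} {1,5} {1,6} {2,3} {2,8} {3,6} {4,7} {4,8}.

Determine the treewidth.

A width-2 tree decomposition is:
Bags: B1 = {2, 3, 6}  B2 = {2, 6, 8}  B3 = {4, 6, 8}  B4 = {4, 6, 7}  B5 = {0, 6, 7}  B6 = {0, 5, 6}  B7 = {1, 5, 6}
Tree: B1–B2, B2–B3, B3–B4, B4–B5, B5–B6, B6–B7
Each bag holds 3 vertices, so the decomposition has width 2, which upper-bounds the treewidth. For the lower bound, G contains the cycle 6–3–2–8–4–7–0–5–1–6, so G is not a forest; only forests have treewidth ≤ 1, hence tw(G) ≥ 2. Combining the bounds, tw(G) = 2.

2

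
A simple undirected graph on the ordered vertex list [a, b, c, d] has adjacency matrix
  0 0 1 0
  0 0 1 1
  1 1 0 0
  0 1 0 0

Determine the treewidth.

1

A width-1 tree decomposition is:
Bags: B1 = {b, c}  B2 = {b, d}  B3 = {a, c}
Tree: B1–B2, B1–B3
Each bag holds 2 vertices, so the decomposition has width 1, which upper-bounds the treewidth. G has an edge, so its treewidth is at least 1. Hence tw(G) = 1 exactly.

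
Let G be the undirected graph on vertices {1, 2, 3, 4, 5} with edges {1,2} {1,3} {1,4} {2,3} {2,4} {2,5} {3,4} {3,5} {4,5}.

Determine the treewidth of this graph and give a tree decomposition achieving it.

Treewidth 3.
One optimal decomposition is:
Bags: B1 = {2, 3, 4, 5}  B2 = {1, 2, 3, 4}
Tree: B1–B2

Every bag has size at most 4, so the width is 4 − 1 = 3 and tw(G) ≤ 3. For the lower bound, the 4 vertices {1, 2, 3, 4} are pairwise adjacent, and any tree decomposition puts a clique entirely inside one bag — forcing width ≥ 3. The upper and lower bounds meet at 3, so that is the treewidth.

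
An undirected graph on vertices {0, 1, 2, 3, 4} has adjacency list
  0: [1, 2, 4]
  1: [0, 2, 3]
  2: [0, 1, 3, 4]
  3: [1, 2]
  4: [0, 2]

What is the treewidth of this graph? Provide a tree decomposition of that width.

Treewidth 2.
One optimal decomposition is:
Bags: B1 = {0, 1, 2}  B2 = {0, 2, 4}  B3 = {1, 2, 3}
Tree: B1–B2, B1–B3

The largest bag has 3 vertices, giving width 2; this decomposition certifies tw(G) ≤ 2. On the other hand G contains the 3-clique {0, 1, 2}. A clique must lie in a single bag of any decomposition, so no decomposition can have width below 2. Therefore the treewidth is 2.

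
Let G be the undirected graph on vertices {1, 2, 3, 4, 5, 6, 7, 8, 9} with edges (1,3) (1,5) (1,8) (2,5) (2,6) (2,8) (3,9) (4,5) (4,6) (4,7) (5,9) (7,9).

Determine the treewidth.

A width-3 tree decomposition is:
Bags: B1 = {3, 4, 7, 9}  B2 = {3, 4, 5, 9}  B3 = {1, 3, 4, 5}  B4 = {1, 4, 5, 6}  B5 = {1, 2, 5, 6}  B6 = {1, 2, 6, 8}
Tree: B1–B2, B2–B3, B3–B4, B4–B5, B5–B6
Every bag has size at most 4, so the width is 4 − 1 = 3 and tw(G) ≤ 3. For the lower bound: the 4 vertex sets {3,7,9}, {4}, {5}, {1,2,6,8} are disjoint, each induces a connected subgraph, and every pair is joined by at least one edge of G. Contracting each set to a single vertex therefore yields K_{4} as a minor, and since treewidth is minor-monotone, tw(G) ≥ tw(K_{4}) = 3. Combining the bounds, tw(G) = 3.

3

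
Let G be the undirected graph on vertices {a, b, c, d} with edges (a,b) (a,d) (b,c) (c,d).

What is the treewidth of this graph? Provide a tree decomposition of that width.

Treewidth 2.
Bags: B1 = {a, b, c}  B2 = {a, c, d}
Tree: B1–B2

The largest bag has 3 vertices, giving width 2; this decomposition certifies tw(G) ≤ 2. Since c–b–a–d–c is a cycle in G, G is not acyclic. Forests are exactly the graphs of treewidth ≤ 1, so tw(G) ≥ 2. Therefore the treewidth is 2.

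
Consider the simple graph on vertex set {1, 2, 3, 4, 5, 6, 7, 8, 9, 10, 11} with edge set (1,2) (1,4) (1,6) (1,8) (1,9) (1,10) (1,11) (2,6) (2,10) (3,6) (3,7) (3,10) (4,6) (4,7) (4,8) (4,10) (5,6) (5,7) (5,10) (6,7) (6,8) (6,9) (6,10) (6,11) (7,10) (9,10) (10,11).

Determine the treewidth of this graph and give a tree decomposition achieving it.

Treewidth 3.
One such decomposition:
Bags: B1 = {1, 6, 9, 10}  B2 = {1, 4, 6, 10}  B3 = {1, 6, 10, 11}  B4 = {4, 6, 7, 10}  B5 = {1, 2, 6, 10}  B6 = {3, 6, 7, 10}  B7 = {1, 4, 6, 8}  B8 = {5, 6, 7, 10}
Tree: B1–B2, B1–B3, B2–B4, B3–B5, B4–B6, B2–B7, B6–B8

Each bag holds 4 vertices, so the decomposition has width 3, which upper-bounds the treewidth. On the other hand G contains the 4-clique {1, 4, 6, 8}. A clique must lie in a single bag of any decomposition, so no decomposition can have width below 3. Hence tw(G) = 3 exactly.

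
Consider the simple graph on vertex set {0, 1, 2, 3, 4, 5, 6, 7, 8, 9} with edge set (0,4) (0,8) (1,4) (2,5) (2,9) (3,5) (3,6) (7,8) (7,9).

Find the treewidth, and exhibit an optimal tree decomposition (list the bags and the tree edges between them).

Treewidth 1.
One such decomposition:
Bags: B1 = {1, 4}  B2 = {0, 4}  B3 = {0, 8}  B4 = {7, 8}  B5 = {7, 9}  B6 = {2, 9}  B7 = {2, 5}  B8 = {3, 5}  B9 = {3, 6}
Tree: B1–B2, B2–B3, B3–B4, B4–B5, B5–B6, B6–B7, B7–B8, B8–B9

Every bag has size at most 2, so the width is 2 − 1 = 1 and tw(G) ≤ 1. Any graph with an edge has treewidth ≥ 1, and G has the edge 1–4. Therefore the treewidth is 1.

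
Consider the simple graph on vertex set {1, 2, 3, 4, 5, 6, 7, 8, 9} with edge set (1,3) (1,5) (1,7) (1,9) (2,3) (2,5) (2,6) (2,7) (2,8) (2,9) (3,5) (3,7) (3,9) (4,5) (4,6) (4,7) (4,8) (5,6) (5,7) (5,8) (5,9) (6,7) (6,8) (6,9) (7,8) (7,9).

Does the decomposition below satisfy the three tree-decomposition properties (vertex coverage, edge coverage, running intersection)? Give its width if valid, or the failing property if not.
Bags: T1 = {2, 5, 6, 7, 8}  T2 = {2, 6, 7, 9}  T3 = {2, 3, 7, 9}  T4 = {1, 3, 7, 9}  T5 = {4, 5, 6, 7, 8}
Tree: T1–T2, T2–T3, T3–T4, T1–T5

No — edge (5,9) lies in no bag.

A tree decomposition must satisfy three properties: every vertex lies in some bag; for every edge, both endpoints lie together in some bag; and for every vertex, the bags containing it form a connected subtree. Here edge (5,9) lies in no bag, so the decomposition is invalid.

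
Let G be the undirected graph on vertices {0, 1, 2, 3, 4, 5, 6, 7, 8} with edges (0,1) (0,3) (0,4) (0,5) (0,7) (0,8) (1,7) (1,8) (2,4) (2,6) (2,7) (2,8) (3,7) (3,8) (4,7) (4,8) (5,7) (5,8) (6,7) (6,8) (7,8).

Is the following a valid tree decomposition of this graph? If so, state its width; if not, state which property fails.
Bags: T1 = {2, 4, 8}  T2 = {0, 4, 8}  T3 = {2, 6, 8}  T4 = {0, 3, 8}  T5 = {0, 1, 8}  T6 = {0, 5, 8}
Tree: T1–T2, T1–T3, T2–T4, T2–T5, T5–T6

A tree decomposition must satisfy three properties: every vertex lies in some bag; for every edge, both endpoints lie together in some bag; and for every vertex, the bags containing it form a connected subtree. Here vertex 7 appears in no bag, so the decomposition is invalid.

No — vertex 7 appears in no bag.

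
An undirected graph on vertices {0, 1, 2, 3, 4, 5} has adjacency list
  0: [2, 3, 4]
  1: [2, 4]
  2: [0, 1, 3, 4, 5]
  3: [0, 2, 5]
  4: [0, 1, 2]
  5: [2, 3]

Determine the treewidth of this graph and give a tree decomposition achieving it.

The largest bag has 3 vertices, giving width 2; this decomposition certifies tw(G) ≤ 2. On the other hand G contains the 3-clique {0, 2, 3}. A clique must lie in a single bag of any decomposition, so no decomposition can have width below 2. Hence tw(G) = 2 exactly.

Treewidth 2.
One optimal decomposition is:
Bags: B1 = {2, 3, 5}  B2 = {0, 2, 3}  B3 = {0, 2, 4}  B4 = {1, 2, 4}
Tree: B1–B2, B2–B3, B3–B4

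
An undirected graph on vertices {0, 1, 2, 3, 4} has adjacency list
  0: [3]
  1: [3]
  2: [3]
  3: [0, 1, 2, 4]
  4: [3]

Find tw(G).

A width-1 tree decomposition is:
Bags: B1 = {2, 3}  B2 = {0, 3}  B3 = {1, 3}  B4 = {3, 4}
Tree: B1–B2, B1–B3, B1–B4
The largest bag has 2 vertices, giving width 1; this decomposition certifies tw(G) ≤ 1. G has an edge, so its treewidth is at least 1. Hence tw(G) = 1 exactly.

1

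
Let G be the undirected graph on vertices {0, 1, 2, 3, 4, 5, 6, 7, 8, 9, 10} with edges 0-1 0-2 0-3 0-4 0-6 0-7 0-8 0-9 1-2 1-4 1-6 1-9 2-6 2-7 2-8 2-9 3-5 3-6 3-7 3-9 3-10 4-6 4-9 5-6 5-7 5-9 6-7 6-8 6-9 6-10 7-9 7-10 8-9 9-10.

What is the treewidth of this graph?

A width-4 tree decomposition is:
Bags: B1 = {0, 2, 6, 7, 9}  B2 = {0, 2, 6, 8, 9}  B3 = {0, 3, 6, 7, 9}  B4 = {3, 5, 6, 7, 9}  B5 = {0, 1, 2, 6, 9}  B6 = {3, 6, 7, 9, 10}  B7 = {0, 1, 4, 6, 9}
Tree: B1–B2, B1–B3, B3–B4, B1–B5, B3–B6, B5–B7
Every bag has size at most 5, so the width is 5 − 1 = 4 and tw(G) ≤ 4. Conversely, {0, 2, 6, 8, 9} is a clique of size 5, and the vertices of any clique must share a bag in every tree decomposition; so some bag has ≥ 5 vertices and tw(G) ≥ 4. Hence tw(G) = 4 exactly.

4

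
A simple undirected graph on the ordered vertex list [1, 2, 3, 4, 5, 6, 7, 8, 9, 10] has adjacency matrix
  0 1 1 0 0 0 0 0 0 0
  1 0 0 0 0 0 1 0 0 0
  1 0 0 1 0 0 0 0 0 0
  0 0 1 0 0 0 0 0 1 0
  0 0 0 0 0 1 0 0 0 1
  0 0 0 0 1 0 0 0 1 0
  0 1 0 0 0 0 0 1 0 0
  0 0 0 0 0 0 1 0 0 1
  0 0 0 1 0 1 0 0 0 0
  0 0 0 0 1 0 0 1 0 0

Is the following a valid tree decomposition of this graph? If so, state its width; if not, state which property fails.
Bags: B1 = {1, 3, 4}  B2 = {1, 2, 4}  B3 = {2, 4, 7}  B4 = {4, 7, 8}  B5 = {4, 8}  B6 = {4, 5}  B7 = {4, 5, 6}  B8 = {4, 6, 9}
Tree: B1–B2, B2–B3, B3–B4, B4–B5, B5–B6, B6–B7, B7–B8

A tree decomposition must satisfy three properties: every vertex lies in some bag; for every edge, both endpoints lie together in some bag; and for every vertex, the bags containing it form a connected subtree. Here vertex 10 appears in no bag, so the decomposition is invalid.

No — vertex 10 appears in no bag.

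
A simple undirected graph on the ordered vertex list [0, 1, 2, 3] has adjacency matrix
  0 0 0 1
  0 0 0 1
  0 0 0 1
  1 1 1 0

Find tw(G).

1

A width-1 tree decomposition is:
Bags: B1 = {2, 3}  B2 = {0, 3}  B3 = {1, 3}
Tree: B1–B2, B1–B3
Each bag holds 2 vertices, so the decomposition has width 1, which upper-bounds the treewidth. Since G has at least one edge (e.g. 2–3), it is not an edgeless graph, so tw(G) ≥ 1. Therefore the treewidth is 1.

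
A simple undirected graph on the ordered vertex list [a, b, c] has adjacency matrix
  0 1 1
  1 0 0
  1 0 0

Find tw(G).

A width-1 tree decomposition is:
Bags: B1 = {a, b}  B2 = {a, c}
Tree: B1–B2
Each bag holds 2 vertices, so the decomposition has width 1, which upper-bounds the treewidth. G has an edge, so its treewidth is at least 1. Combining the bounds, tw(G) = 1.

1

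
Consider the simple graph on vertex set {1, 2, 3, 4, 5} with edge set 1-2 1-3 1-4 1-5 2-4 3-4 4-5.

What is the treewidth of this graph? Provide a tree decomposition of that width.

The largest bag has 3 vertices, giving width 2; this decomposition certifies tw(G) ≤ 2. For the lower bound, the 3 vertices {1, 2, 4} are pairwise adjacent, and any tree decomposition puts a clique entirely inside one bag — forcing width ≥ 2. The upper and lower bounds meet at 2, so that is the treewidth.

Treewidth 2.
Bags: B1 = {1, 3, 4}  B2 = {1, 4, 5}  B3 = {1, 2, 4}
Tree: B1–B2, B2–B3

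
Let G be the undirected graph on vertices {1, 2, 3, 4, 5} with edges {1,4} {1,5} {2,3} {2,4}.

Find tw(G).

1

A width-1 tree decomposition is:
Bags: B1 = {1, 5}  B2 = {1, 4}  B3 = {2, 4}  B4 = {2, 3}
Tree: B1–B2, B2–B3, B3–B4
Each bag holds 2 vertices, so the decomposition has width 1, which upper-bounds the treewidth. G has an edge, so its treewidth is at least 1. Therefore the treewidth is 1.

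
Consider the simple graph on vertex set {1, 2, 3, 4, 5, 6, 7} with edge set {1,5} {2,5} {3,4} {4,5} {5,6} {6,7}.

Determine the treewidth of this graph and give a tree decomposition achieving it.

Treewidth 1.
One such decomposition:
Bags: B1 = {4, 5}  B2 = {3, 4}  B3 = {1, 5}  B4 = {2, 5}  B5 = {5, 6}  B6 = {6, 7}
Tree: B1–B2, B1–B3, B1–B4, B3–B5, B5–B6

The largest bag has 2 vertices, giving width 1; this decomposition certifies tw(G) ≤ 1. Any graph with an edge has treewidth ≥ 1, and G has the edge 5–4. Combining the bounds, tw(G) = 1.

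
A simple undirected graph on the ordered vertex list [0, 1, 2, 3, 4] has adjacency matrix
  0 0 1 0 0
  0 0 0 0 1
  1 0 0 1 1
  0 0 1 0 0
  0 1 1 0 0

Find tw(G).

A width-1 tree decomposition is:
Bags: B1 = {2, 4}  B2 = {1, 4}  B3 = {2, 3}  B4 = {0, 2}
Tree: B1–B2, B1–B3, B3–B4
Each bag holds 2 vertices, so the decomposition has width 1, which upper-bounds the treewidth. Any graph with an edge has treewidth ≥ 1, and G has the edge 4–2. The upper and lower bounds meet at 1, so that is the treewidth.

1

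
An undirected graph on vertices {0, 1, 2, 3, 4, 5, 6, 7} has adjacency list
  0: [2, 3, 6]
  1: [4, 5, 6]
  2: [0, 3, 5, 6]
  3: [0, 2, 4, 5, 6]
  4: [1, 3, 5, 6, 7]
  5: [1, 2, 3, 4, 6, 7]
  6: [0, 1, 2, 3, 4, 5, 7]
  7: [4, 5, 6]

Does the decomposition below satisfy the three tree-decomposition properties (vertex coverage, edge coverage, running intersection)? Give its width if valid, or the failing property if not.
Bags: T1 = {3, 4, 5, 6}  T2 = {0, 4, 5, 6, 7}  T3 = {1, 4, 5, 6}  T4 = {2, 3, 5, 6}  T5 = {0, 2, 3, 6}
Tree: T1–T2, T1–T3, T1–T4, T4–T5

A tree decomposition must satisfy three properties: every vertex lies in some bag; for every edge, both endpoints lie together in some bag; and for every vertex, the bags containing it form a connected subtree. Here bags containing vertex 0 are not connected in the tree, so the decomposition is invalid.

No — bags containing vertex 0 are not connected in the tree.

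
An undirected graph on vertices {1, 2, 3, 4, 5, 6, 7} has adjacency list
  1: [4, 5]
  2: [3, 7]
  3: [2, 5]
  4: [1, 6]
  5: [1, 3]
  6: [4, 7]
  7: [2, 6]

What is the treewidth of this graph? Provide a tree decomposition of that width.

Each bag holds 3 vertices, so the decomposition has width 2, which upper-bounds the treewidth. For the lower bound, G contains the cycle 5–3–2–7–6–4–1–5, so G is not a forest; only forests have treewidth ≤ 1, hence tw(G) ≥ 2. Combining the bounds, tw(G) = 2.

Treewidth 2.
One optimal decomposition is:
Bags: B1 = {2, 3, 5}  B2 = {2, 5, 7}  B3 = {5, 6, 7}  B4 = {4, 5, 6}  B5 = {1, 4, 5}
Tree: B1–B2, B2–B3, B3–B4, B4–B5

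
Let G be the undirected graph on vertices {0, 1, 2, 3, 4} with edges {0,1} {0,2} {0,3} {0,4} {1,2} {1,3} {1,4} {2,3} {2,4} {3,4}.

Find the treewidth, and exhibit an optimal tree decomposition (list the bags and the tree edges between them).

Treewidth 4.
One optimal decomposition is:
Bags: B1 = {0, 1, 2, 3, 4}
Tree: (single bag)

With just one bag of size 5, the width is 5 − 1 = 4, so tw(G) ≤ 4. On the other hand G contains the 5-clique {0, 1, 2, 3, 4}. A clique must lie in a single bag of any decomposition, so no decomposition can have width below 4. Combining the bounds, tw(G) = 4.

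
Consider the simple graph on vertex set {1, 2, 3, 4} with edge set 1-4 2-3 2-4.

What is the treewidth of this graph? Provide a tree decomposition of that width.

Treewidth 1.
Bags: B1 = {1, 4}  B2 = {2, 4}  B3 = {2, 3}
Tree: B1–B2, B2–B3

The largest bag has 2 vertices, giving width 1; this decomposition certifies tw(G) ≤ 1. G has an edge, so its treewidth is at least 1. Therefore the treewidth is 1.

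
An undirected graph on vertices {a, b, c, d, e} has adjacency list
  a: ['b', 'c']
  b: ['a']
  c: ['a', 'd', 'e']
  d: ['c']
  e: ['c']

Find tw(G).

A width-1 tree decomposition is:
Bags: B1 = {a, c}  B2 = {c, d}  B3 = {c, e}  B4 = {a, b}
Tree: B1–B2, B2–B3, B1–B4
The largest bag has 2 vertices, giving width 1; this decomposition certifies tw(G) ≤ 1. Any graph with an edge has treewidth ≥ 1, and G has the edge a–c. Therefore the treewidth is 1.

1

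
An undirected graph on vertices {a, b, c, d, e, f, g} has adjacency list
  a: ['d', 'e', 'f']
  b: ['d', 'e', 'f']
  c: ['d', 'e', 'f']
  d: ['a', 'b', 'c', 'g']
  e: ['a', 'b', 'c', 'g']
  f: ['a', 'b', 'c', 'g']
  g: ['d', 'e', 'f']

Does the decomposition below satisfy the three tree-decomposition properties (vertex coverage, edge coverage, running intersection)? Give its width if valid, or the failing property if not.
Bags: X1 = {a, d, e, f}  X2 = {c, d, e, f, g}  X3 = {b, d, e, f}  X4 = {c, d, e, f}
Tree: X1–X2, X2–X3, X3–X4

No — bags containing vertex c are not connected in the tree.

A tree decomposition must satisfy three properties: every vertex lies in some bag; for every edge, both endpoints lie together in some bag; and for every vertex, the bags containing it form a connected subtree. Here bags containing vertex c are not connected in the tree, so the decomposition is invalid.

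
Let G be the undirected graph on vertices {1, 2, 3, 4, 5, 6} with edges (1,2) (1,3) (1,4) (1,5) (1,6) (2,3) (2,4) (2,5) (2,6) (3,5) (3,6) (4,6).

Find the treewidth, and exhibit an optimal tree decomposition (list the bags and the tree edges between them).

Treewidth 3.
One such decomposition:
Bags: B1 = {1, 2, 3, 5}  B2 = {1, 2, 3, 6}  B3 = {1, 2, 4, 6}
Tree: B1–B2, B2–B3

Each bag holds 4 vertices, so the decomposition has width 3, which upper-bounds the treewidth. For the lower bound, the 4 vertices {1, 2, 3, 5} are pairwise adjacent, and any tree decomposition puts a clique entirely inside one bag — forcing width ≥ 3. Therefore the treewidth is 3.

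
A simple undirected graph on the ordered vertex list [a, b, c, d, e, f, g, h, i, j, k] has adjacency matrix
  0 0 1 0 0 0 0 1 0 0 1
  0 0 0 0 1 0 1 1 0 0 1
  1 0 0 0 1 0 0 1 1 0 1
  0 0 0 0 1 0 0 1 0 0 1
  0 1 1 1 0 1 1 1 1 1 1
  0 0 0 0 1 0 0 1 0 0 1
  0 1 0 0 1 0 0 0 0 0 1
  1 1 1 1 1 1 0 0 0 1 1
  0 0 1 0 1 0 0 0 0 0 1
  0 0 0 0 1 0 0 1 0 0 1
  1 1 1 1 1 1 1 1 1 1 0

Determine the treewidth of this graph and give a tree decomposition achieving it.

Treewidth 3.
Bags: B1 = {d, e, h, k}  B2 = {c, e, h, k}  B3 = {a, c, h, k}  B4 = {e, h, j, k}  B5 = {b, e, h, k}  B6 = {e, f, h, k}  B7 = {b, e, g, k}  B8 = {c, e, i, k}
Tree: B1–B2, B2–B3, B1–B4, B2–B5, B1–B6, B5–B7, B2–B8

Each bag holds 4 vertices, so the decomposition has width 3, which upper-bounds the treewidth. For the lower bound, the 4 vertices {b, e, g, k} are pairwise adjacent, and any tree decomposition puts a clique entirely inside one bag — forcing width ≥ 3. Hence tw(G) = 3 exactly.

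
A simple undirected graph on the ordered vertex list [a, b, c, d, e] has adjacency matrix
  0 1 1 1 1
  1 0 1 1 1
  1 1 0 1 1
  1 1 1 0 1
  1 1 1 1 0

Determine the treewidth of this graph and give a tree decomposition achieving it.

Treewidth 4.
One optimal decomposition is:
Bags: B1 = {a, b, c, d, e}
Tree: (single bag)

With just one bag of size 5, the width is 5 − 1 = 4, so tw(G) ≤ 4. For the lower bound, the 5 vertices {a, b, c, d, e} are pairwise adjacent, and any tree decomposition puts a clique entirely inside one bag — forcing width ≥ 4. Combining the bounds, tw(G) = 4.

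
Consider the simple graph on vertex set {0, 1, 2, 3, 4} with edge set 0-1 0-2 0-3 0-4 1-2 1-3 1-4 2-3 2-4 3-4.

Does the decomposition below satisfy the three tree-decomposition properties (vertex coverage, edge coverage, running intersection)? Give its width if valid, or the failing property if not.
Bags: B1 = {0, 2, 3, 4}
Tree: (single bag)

No — vertex 1 appears in no bag.

A tree decomposition must satisfy three properties: every vertex lies in some bag; for every edge, both endpoints lie together in some bag; and for every vertex, the bags containing it form a connected subtree. Here vertex 1 appears in no bag, so the decomposition is invalid.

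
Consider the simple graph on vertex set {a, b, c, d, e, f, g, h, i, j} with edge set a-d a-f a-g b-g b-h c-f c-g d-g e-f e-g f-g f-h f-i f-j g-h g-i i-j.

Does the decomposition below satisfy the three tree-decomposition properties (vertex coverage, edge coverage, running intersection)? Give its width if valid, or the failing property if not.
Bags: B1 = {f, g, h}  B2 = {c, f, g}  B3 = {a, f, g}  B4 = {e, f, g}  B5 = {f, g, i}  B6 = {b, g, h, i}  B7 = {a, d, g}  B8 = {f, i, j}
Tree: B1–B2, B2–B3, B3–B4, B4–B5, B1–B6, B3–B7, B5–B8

A tree decomposition must satisfy three properties: every vertex lies in some bag; for every edge, both endpoints lie together in some bag; and for every vertex, the bags containing it form a connected subtree. Here bags containing vertex i are not connected in the tree, so the decomposition is invalid.

No — bags containing vertex i are not connected in the tree.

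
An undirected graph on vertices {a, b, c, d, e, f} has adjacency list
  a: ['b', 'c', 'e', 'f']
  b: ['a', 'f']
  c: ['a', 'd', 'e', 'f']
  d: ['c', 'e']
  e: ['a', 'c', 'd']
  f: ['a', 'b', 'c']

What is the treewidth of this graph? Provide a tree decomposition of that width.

Treewidth 2.
Bags: B1 = {a, b, f}  B2 = {a, c, f}  B3 = {a, c, e}  B4 = {c, d, e}
Tree: B1–B2, B2–B3, B3–B4

The largest bag has 3 vertices, giving width 2; this decomposition certifies tw(G) ≤ 2. On the other hand G contains the 3-clique {c, d, e}. A clique must lie in a single bag of any decomposition, so no decomposition can have width below 2. The upper and lower bounds meet at 2, so that is the treewidth.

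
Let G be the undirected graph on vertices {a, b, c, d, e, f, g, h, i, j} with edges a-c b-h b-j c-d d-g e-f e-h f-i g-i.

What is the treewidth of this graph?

1

A width-1 tree decomposition is:
Bags: B1 = {a, c}  B2 = {c, d}  B3 = {d, g}  B4 = {g, i}  B5 = {f, i}  B6 = {e, f}  B7 = {e, h}  B8 = {b, h}  B9 = {b, j}
Tree: B1–B2, B2–B3, B3–B4, B4–B5, B5–B6, B6–B7, B7–B8, B8–B9
Each bag holds 2 vertices, so the decomposition has width 1, which upper-bounds the treewidth. G has an edge, so its treewidth is at least 1. The upper and lower bounds meet at 1, so that is the treewidth.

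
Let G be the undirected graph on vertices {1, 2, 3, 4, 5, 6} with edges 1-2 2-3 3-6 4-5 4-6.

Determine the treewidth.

1

A width-1 tree decomposition is:
Bags: B1 = {1, 2}  B2 = {2, 3}  B3 = {3, 6}  B4 = {4, 6}  B5 = {4, 5}
Tree: B1–B2, B2–B3, B3–B4, B4–B5
Each bag holds 2 vertices, so the decomposition has width 1, which upper-bounds the treewidth. Any graph with an edge has treewidth ≥ 1, and G has the edge 1–2. Combining the bounds, tw(G) = 1.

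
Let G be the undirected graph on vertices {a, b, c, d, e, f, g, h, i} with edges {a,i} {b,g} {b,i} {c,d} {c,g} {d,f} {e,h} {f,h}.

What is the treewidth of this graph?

A width-1 tree decomposition is:
Bags: B1 = {e, h}  B2 = {f, h}  B3 = {d, f}  B4 = {c, d}  B5 = {c, g}  B6 = {b, g}  B7 = {b, i}  B8 = {a, i}
Tree: B1–B2, B2–B3, B3–B4, B4–B5, B5–B6, B6–B7, B7–B8
The largest bag has 2 vertices, giving width 1; this decomposition certifies tw(G) ≤ 1. Since G has at least one edge (e.g. e–h), it is not an edgeless graph, so tw(G) ≥ 1. Therefore the treewidth is 1.

1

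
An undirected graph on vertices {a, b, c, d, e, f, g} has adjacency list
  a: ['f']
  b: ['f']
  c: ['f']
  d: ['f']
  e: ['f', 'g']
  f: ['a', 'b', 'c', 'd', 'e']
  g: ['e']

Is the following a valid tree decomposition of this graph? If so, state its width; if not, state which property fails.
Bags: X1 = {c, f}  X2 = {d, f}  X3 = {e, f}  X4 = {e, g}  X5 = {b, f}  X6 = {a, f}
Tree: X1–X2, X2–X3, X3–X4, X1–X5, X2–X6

Yes; width 1.

Vertex coverage: the bags together contain {a, b, c, d, e, f, g}, the full vertex set. Edge coverage: each edge of G has both endpoints in at least one bag. Running intersection: for every vertex, the bags containing it form a connected subtree. All three properties hold, so this is a valid tree decomposition of width max|bag| − 1 = 1, and hence tw(G) ≤ 1.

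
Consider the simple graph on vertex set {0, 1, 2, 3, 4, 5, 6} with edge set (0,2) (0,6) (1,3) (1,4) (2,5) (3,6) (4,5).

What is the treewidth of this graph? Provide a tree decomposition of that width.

Each bag holds 3 vertices, so the decomposition has width 2, which upper-bounds the treewidth. The edges 1–3–6–0–2–5–4–1 form a cycle, so G is not a tree and its treewidth is at least 2. Combining the bounds, tw(G) = 2.

Treewidth 2.
One such decomposition:
Bags: B1 = {1, 3, 6}  B2 = {0, 1, 6}  B3 = {0, 1, 2}  B4 = {1, 2, 5}  B5 = {1, 4, 5}
Tree: B1–B2, B2–B3, B3–B4, B4–B5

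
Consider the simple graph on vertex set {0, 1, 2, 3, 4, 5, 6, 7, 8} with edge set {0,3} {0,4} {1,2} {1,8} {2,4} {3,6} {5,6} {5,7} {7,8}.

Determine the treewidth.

2

A width-2 tree decomposition is:
Bags: B1 = {0, 3, 4}  B2 = {2, 3, 4}  B3 = {1, 2, 3}  B4 = {1, 3, 8}  B5 = {3, 7, 8}  B6 = {3, 5, 7}  B7 = {3, 5, 6}
Tree: B1–B2, B2–B3, B3–B4, B4–B5, B5–B6, B6–B7
The largest bag has 3 vertices, giving width 2; this decomposition certifies tw(G) ≤ 2. The edges 3–0–4–2–1–8–7–5–6–3 form a cycle, so G is not a tree and its treewidth is at least 2. Therefore the treewidth is 2.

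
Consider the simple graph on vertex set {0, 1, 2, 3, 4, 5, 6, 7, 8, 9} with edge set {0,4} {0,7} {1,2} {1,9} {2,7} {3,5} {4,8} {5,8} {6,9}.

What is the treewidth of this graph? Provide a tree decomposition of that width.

Treewidth 1.
One optimal decomposition is:
Bags: B1 = {3, 5}  B2 = {5, 8}  B3 = {4, 8}  B4 = {0, 4}  B5 = {0, 7}  B6 = {2, 7}  B7 = {1, 2}  B8 = {1, 9}  B9 = {6, 9}
Tree: B1–B2, B2–B3, B3–B4, B4–B5, B5–B6, B6–B7, B7–B8, B8–B9

Each bag holds 2 vertices, so the decomposition has width 1, which upper-bounds the treewidth. Any graph with an edge has treewidth ≥ 1, and G has the edge 3–5. Therefore the treewidth is 1.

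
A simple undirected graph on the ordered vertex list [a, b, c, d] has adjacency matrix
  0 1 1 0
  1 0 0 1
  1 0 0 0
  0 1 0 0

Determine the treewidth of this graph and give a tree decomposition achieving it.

Each bag holds 2 vertices, so the decomposition has width 1, which upper-bounds the treewidth. Any graph with an edge has treewidth ≥ 1, and G has the edge c–a. Combining the bounds, tw(G) = 1.

Treewidth 1.
One such decomposition:
Bags: B1 = {a, c}  B2 = {a, b}  B3 = {b, d}
Tree: B1–B2, B2–B3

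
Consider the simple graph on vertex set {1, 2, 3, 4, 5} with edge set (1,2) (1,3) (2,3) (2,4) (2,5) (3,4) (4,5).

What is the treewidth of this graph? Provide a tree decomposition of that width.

The largest bag has 3 vertices, giving width 2; this decomposition certifies tw(G) ≤ 2. On the other hand G contains the 3-clique {1, 2, 3}. A clique must lie in a single bag of any decomposition, so no decomposition can have width below 2. Therefore the treewidth is 2.

Treewidth 2.
One optimal decomposition is:
Bags: B1 = {2, 4, 5}  B2 = {2, 3, 4}  B3 = {1, 2, 3}
Tree: B1–B2, B2–B3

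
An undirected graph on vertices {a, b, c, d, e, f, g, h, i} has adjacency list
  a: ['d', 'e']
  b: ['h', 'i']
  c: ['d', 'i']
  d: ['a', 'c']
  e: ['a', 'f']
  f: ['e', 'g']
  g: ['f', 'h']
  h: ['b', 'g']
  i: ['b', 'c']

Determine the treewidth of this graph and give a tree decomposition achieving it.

Every bag has size at most 3, so the width is 3 − 1 = 2 and tw(G) ≤ 2. The edges g–h–b–i–c–d–a–e–f–g form a cycle, so G is not a tree and its treewidth is at least 2. Combining the bounds, tw(G) = 2.

Treewidth 2.
One such decomposition:
Bags: B1 = {b, g, h}  B2 = {b, g, i}  B3 = {c, g, i}  B4 = {c, d, g}  B5 = {a, d, g}  B6 = {a, e, g}  B7 = {e, f, g}
Tree: B1–B2, B2–B3, B3–B4, B4–B5, B5–B6, B6–B7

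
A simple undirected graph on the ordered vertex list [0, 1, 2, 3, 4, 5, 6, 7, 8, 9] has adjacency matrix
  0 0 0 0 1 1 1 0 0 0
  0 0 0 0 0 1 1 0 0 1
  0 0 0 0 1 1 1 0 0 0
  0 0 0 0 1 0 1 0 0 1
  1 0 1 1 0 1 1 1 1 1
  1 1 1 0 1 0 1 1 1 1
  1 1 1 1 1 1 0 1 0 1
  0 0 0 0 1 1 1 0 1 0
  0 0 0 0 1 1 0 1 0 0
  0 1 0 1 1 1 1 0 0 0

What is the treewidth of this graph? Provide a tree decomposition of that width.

The largest bag has 4 vertices, giving width 3; this decomposition certifies tw(G) ≤ 3. Conversely, {1, 5, 6, 9} is a clique of size 4, and the vertices of any clique must share a bag in every tree decomposition; so some bag has ≥ 4 vertices and tw(G) ≥ 3. The upper and lower bounds meet at 3, so that is the treewidth.

Treewidth 3.
One optimal decomposition is:
Bags: B1 = {4, 5, 6, 7}  B2 = {4, 5, 6, 9}  B3 = {4, 5, 7, 8}  B4 = {2, 4, 5, 6}  B5 = {3, 4, 6, 9}  B6 = {0, 4, 5, 6}  B7 = {1, 5, 6, 9}
Tree: B1–B2, B1–B3, B1–B4, B2–B5, B4–B6, B2–B7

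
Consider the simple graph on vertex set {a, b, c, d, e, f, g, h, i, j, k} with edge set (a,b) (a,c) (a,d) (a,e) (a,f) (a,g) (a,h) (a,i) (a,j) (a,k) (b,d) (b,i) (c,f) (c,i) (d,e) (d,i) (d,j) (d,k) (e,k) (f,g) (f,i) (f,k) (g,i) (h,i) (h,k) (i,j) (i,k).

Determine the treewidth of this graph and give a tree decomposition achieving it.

Every bag has size at most 4, so the width is 4 − 1 = 3 and tw(G) ≤ 3. Conversely, {a, d, e, k} is a clique of size 4, and the vertices of any clique must share a bag in every tree decomposition; so some bag has ≥ 4 vertices and tw(G) ≥ 3. The upper and lower bounds meet at 3, so that is the treewidth.

Treewidth 3.
One optimal decomposition is:
Bags: B1 = {a, d, i, k}  B2 = {a, h, i, k}  B3 = {a, b, d, i}  B4 = {a, d, e, k}  B5 = {a, d, i, j}  B6 = {a, f, i, k}  B7 = {a, f, g, i}  B8 = {a, c, f, i}
Tree: B1–B2, B1–B3, B1–B4, B1–B5, B1–B6, B6–B7, B6–B8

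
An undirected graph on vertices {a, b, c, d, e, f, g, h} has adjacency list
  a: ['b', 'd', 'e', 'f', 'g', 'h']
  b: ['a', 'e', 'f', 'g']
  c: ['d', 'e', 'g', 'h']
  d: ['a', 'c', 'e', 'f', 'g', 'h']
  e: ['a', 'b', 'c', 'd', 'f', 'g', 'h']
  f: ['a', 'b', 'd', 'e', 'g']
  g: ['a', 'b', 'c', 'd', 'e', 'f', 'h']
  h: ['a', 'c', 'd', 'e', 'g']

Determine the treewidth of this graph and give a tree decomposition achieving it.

Every bag has size at most 5, so the width is 5 − 1 = 4 and tw(G) ≤ 4. For the lower bound, the 5 vertices {c, d, e, g, h} are pairwise adjacent, and any tree decomposition puts a clique entirely inside one bag — forcing width ≥ 4. Therefore the treewidth is 4.

Treewidth 4.
One optimal decomposition is:
Bags: B1 = {a, d, e, f, g}  B2 = {a, b, e, f, g}  B3 = {a, d, e, g, h}  B4 = {c, d, e, g, h}
Tree: B1–B2, B1–B3, B3–B4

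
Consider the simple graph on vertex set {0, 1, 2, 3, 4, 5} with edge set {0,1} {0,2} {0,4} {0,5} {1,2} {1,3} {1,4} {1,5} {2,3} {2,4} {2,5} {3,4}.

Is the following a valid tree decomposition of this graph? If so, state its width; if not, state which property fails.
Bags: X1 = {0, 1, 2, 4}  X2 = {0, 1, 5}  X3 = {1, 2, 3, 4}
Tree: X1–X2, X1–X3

No — edge (2,5) lies in no bag.

A tree decomposition must satisfy three properties: every vertex lies in some bag; for every edge, both endpoints lie together in some bag; and for every vertex, the bags containing it form a connected subtree. Here edge (2,5) lies in no bag, so the decomposition is invalid.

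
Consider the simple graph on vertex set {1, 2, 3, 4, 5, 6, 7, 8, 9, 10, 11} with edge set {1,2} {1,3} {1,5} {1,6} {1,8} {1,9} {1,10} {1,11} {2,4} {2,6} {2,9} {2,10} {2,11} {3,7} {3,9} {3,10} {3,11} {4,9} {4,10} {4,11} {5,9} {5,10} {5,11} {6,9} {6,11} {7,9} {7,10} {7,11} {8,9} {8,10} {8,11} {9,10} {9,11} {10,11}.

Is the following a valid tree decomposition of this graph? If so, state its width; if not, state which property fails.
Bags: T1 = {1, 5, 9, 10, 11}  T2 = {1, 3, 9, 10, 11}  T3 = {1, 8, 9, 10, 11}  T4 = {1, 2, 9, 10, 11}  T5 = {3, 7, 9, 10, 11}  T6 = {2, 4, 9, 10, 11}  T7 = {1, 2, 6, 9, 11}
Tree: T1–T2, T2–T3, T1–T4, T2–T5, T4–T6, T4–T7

Vertex coverage: the bags together contain {1, 2, 3, 4, 5, 6, 7, 8, 9, 10, 11}, the full vertex set. Edge coverage: each edge of G has both endpoints in at least one bag. Running intersection: for every vertex, the bags containing it form a connected subtree. All three properties hold, so this is a valid tree decomposition of width max|bag| − 1 = 4, and hence tw(G) ≤ 4.

Yes; width 4.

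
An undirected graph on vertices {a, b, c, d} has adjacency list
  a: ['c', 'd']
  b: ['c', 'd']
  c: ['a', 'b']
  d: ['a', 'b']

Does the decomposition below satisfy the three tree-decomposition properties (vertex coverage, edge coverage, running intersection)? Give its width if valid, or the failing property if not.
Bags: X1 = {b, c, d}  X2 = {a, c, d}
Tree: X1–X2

Yes; width 2.

Every vertex of G appears in some bag (union = {a, b, c, d}); every edge is covered by a bag; and for each vertex v the set of bags containing v is connected in the bag tree. The decomposition is therefore valid. The largest bag has 3 vertices, so the width is 2.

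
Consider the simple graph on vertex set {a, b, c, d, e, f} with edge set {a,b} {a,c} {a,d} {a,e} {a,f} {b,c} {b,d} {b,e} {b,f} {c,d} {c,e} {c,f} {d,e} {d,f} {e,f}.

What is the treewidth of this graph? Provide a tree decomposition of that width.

Treewidth 5.
One such decomposition:
Bags: B1 = {a, b, c, d, e, f}
Tree: (single bag)

A single bag containing all 6 vertices is trivially a valid decomposition of width 5. Conversely, {a, b, c, d, e, f} is a clique of size 6, and the vertices of any clique must share a bag in every tree decomposition; so some bag has ≥ 6 vertices and tw(G) ≥ 5. Therefore the treewidth is 5.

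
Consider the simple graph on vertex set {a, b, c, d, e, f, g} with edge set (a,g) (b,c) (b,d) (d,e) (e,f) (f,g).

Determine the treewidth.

A width-1 tree decomposition is:
Bags: B1 = {a, g}  B2 = {f, g}  B3 = {e, f}  B4 = {d, e}  B5 = {b, d}  B6 = {b, c}
Tree: B1–B2, B2–B3, B3–B4, B4–B5, B5–B6
The largest bag has 2 vertices, giving width 1; this decomposition certifies tw(G) ≤ 1. Any graph with an edge has treewidth ≥ 1, and G has the edge a–g. Hence tw(G) = 1 exactly.

1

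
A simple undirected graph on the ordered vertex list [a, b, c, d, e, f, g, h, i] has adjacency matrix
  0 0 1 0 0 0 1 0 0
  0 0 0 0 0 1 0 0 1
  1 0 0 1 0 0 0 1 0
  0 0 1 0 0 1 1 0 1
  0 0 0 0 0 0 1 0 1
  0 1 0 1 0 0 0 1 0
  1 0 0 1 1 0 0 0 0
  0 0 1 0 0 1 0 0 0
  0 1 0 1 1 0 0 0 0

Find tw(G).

3

A width-3 tree decomposition is:
Bags: B1 = {a, e, g, i}  B2 = {a, d, g, i}  B3 = {a, c, d, i}  B4 = {b, c, d, i}  B5 = {b, c, d, f}  B6 = {b, c, f, h}
Tree: B1–B2, B2–B3, B3–B4, B4–B5, B5–B6
Every bag has size at most 4, so the width is 4 − 1 = 3 and tw(G) ≤ 3. For the lower bound: the 4 vertex sets {a,e,g}, {i}, {d}, {b,c,f,h} are disjoint, each induces a connected subgraph, and every pair is joined by at least one edge of G. Contracting each set to a single vertex therefore yields K_{4} as a minor, and since treewidth is minor-monotone, tw(G) ≥ tw(K_{4}) = 3. Hence tw(G) = 3 exactly.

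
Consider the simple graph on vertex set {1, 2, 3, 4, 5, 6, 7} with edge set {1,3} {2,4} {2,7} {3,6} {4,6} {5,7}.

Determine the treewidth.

1

A width-1 tree decomposition is:
Bags: B1 = {1, 3}  B2 = {3, 6}  B3 = {4, 6}  B4 = {2, 4}  B5 = {2, 7}  B6 = {5, 7}
Tree: B1–B2, B2–B3, B3–B4, B4–B5, B5–B6
Each bag holds 2 vertices, so the decomposition has width 1, which upper-bounds the treewidth. Any graph with an edge has treewidth ≥ 1, and G has the edge 1–3. Hence tw(G) = 1 exactly.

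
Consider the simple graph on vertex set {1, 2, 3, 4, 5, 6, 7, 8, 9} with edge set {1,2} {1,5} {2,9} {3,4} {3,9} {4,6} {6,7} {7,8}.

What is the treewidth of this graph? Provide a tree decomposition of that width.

Treewidth 1.
Bags: B1 = {7, 8}  B2 = {6, 7}  B3 = {4, 6}  B4 = {3, 4}  B5 = {3, 9}  B6 = {2, 9}  B7 = {1, 2}  B8 = {1, 5}
Tree: B1–B2, B2–B3, B3–B4, B4–B5, B5–B6, B6–B7, B7–B8

Every bag has size at most 2, so the width is 2 − 1 = 1 and tw(G) ≤ 1. Any graph with an edge has treewidth ≥ 1, and G has the edge 8–7. Therefore the treewidth is 1.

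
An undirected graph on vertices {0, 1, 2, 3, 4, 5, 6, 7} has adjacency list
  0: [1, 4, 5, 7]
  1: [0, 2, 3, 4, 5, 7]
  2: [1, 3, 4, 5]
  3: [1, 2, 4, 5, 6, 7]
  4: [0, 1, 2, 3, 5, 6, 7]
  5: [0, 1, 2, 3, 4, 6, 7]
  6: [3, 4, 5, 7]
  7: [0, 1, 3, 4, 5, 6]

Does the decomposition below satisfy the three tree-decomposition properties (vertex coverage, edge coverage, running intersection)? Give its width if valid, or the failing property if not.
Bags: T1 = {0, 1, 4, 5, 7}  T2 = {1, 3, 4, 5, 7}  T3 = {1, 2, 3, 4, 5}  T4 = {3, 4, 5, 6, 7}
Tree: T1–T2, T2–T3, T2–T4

Vertex coverage: the bags together contain {0, 1, 2, 3, 4, 5, 6, 7}, the full vertex set. Edge coverage: each edge of G has both endpoints in at least one bag. Running intersection: for every vertex, the bags containing it form a connected subtree. All three properties hold, so this is a valid tree decomposition of width max|bag| − 1 = 4, and hence tw(G) ≤ 4.

Yes; width 4.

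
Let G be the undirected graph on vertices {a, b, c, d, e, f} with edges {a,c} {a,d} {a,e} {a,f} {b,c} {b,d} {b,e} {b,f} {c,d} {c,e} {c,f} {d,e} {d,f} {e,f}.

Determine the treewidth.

A width-4 tree decomposition is:
Bags: B1 = {a, c, d, e, f}  B2 = {b, c, d, e, f}
Tree: B1–B2
The largest bag has 5 vertices, giving width 4; this decomposition certifies tw(G) ≤ 4. Conversely, {a, c, d, e, f} is a clique of size 5, and the vertices of any clique must share a bag in every tree decomposition; so some bag has ≥ 5 vertices and tw(G) ≥ 4. The upper and lower bounds meet at 4, so that is the treewidth.

4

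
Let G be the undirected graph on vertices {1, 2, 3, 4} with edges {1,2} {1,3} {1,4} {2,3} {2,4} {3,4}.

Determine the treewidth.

A width-3 tree decomposition is:
Bags: B1 = {1, 2, 3, 4}
Tree: (single bag)
With just one bag of size 4, the width is 4 − 1 = 3, so tw(G) ≤ 3. On the other hand G contains the 4-clique {1, 2, 3, 4}. A clique must lie in a single bag of any decomposition, so no decomposition can have width below 3. The upper and lower bounds meet at 3, so that is the treewidth.

3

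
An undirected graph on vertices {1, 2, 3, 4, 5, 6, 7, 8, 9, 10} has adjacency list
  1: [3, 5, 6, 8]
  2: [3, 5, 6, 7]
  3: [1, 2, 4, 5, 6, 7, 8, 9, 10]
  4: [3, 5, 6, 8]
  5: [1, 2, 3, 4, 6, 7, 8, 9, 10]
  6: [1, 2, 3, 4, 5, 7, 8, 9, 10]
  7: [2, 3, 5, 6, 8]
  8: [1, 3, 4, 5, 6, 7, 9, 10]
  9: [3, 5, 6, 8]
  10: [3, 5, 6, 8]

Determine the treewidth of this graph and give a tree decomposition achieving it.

Treewidth 4.
One optimal decomposition is:
Bags: B1 = {3, 4, 5, 6, 8}  B2 = {3, 5, 6, 7, 8}  B3 = {3, 5, 6, 8, 10}  B4 = {2, 3, 5, 6, 7}  B5 = {1, 3, 5, 6, 8}  B6 = {3, 5, 6, 8, 9}
Tree: B1–B2, B1–B3, B2–B4, B3–B5, B1–B6

The largest bag has 5 vertices, giving width 4; this decomposition certifies tw(G) ≤ 4. On the other hand G contains the 5-clique {1, 3, 5, 6, 8}. A clique must lie in a single bag of any decomposition, so no decomposition can have width below 4. Hence tw(G) = 4 exactly.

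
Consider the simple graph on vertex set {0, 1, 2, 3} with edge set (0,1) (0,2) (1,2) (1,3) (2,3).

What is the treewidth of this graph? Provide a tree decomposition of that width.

Treewidth 2.
Bags: B1 = {0, 1, 2}  B2 = {1, 2, 3}
Tree: B1–B2

Each bag holds 3 vertices, so the decomposition has width 2, which upper-bounds the treewidth. For the lower bound, the 3 vertices {0, 1, 2} are pairwise adjacent, and any tree decomposition puts a clique entirely inside one bag — forcing width ≥ 2. Therefore the treewidth is 2.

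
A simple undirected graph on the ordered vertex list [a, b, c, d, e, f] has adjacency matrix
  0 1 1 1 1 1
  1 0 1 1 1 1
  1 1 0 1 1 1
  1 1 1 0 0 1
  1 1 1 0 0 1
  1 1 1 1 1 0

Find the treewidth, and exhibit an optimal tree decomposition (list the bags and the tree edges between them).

Every bag has size at most 5, so the width is 5 − 1 = 4 and tw(G) ≤ 4. On the other hand G contains the 5-clique {a, b, c, d, f}. A clique must lie in a single bag of any decomposition, so no decomposition can have width below 4. Combining the bounds, tw(G) = 4.

Treewidth 4.
Bags: B1 = {a, b, c, e, f}  B2 = {a, b, c, d, f}
Tree: B1–B2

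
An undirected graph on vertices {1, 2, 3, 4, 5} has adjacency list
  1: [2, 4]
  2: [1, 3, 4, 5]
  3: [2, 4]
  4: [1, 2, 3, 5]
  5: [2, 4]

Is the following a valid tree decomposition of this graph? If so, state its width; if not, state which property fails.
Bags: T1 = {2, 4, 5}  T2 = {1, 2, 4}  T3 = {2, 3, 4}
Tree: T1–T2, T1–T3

Vertex coverage: the bags together contain {1, 2, 3, 4, 5}, the full vertex set. Edge coverage: each edge of G has both endpoints in at least one bag. Running intersection: for every vertex, the bags containing it form a connected subtree. All three properties hold, so this is a valid tree decomposition of width max|bag| − 1 = 2, and hence tw(G) ≤ 2.

Yes; width 2.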